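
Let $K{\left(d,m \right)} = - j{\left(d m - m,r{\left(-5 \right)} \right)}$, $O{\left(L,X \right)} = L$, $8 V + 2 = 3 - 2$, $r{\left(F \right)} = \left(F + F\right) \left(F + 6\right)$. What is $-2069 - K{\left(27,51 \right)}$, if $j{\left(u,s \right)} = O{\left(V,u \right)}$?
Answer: $- \frac{16553}{8} \approx -2069.1$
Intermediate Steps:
$r{\left(F \right)} = 2 F \left(6 + F\right)$
$V = - \frac{1}{8}$ ($V = - \frac{1}{4} + \frac{3 - 2}{8} = - \frac{1}{4} + \frac{1}{8} \cdot 1 = - \frac{1}{4} + \frac{1}{8} = - \frac{1}{8} \approx -0.125$)
$j{\left(u,s \right)} = - \frac{1}{8}$
$K{\left(d,m \right)} = \frac{1}{8}$ ($K{\left(d,m \right)} = \left(-1\right) \left(- \frac{1}{8}\right) = \frac{1}{8}$)
$-2069 - K{\left(27,51 \right)} = -2069 - \frac{1}{8} = - \frac{16553}{8}$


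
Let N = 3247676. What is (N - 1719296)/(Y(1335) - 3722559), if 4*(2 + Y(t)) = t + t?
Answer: -3056760/7443787 ≈ -0.41065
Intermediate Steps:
Y(t) = -2 + t/2 (Y(t) = -2 + (t + t)/4 = -2 + (2*t)/4 = -2 + t/2)
(N - 1719296)/(Y(1335) - 3722559) = (3247676 - 1719296)/((-2 + (1/2)*1335) - 3722559) = 1528380/((-2 + 1335/2) - 3722559) = 1528380/(1331/2 - 3722559) = 1528380/(-7443787/2) = 1528380*(-2/7443787) = -3056760/7443787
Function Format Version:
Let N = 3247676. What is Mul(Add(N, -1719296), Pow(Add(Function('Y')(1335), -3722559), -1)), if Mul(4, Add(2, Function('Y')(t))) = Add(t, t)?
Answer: Rational(-3056760, 7443787) ≈ -0.41065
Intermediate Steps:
Function('Y')(t) = Add(-2, Mul(Rational(1, 2), t)) (Function('Y')(t) = Add(-2, Mul(Rational(1, 4), Add(t, t))) = Add(-2, Mul(Rational(1, 4), Mul(2, t))) = Add(-2, Mul(Rational(1, 2), t)))
Mul(Add(N, -1719296), Pow(Add(Function('Y')(1335), -3722559), -1)) = Mul(Add(3247676, -1719296), Pow(Add(Add(-2, Mul(Rational(1, 2), 1335)), -3722559), -1)) = Mul(1528380, Pow(Add(Add(-2, Rational(1335, 2)), -3722559), -1)) = Mul(1528380, Pow(Add(Rational(1331, 2), -3722559), -1)) = Mul(1528380, Pow(Rational(-7443787, 2), -1)) = Mul(1528380, Rational(-2, 7443787)) = Rational(-3056760, 7443787)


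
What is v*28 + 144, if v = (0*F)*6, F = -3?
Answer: 144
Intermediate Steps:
v = 0 (v = (0*(-3))*6 = 0*6 = 0)
v*28 + 144 = 0*28 + 144 = 0 + 144 = 144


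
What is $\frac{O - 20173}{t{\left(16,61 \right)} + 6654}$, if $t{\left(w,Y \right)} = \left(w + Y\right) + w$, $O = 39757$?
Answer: $\frac{6528}{2249} \approx 2.9026$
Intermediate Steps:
$t{\left(w,Y \right)} = Y + 2 w$ ($t{\left(w,Y \right)} = \left(Y + w\right) + w = Y + 2 w$)
$\frac{O - 20173}{t{\left(16,61 \right)} + 6654} = \frac{39757 - 20173}{\left(61 + 2 \cdot 16\right) + 6654} = \frac{19584}{\left(61 + 32\right) + 6654} = \frac{19584}{93 + 6654} = \frac{19584}{6747} = 19584 \cdot \frac{1}{6747} = \frac{6528}{2249}$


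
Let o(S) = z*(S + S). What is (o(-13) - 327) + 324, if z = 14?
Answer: -367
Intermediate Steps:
o(S) = 28*S (o(S) = 14*(S + S) = 14*(2*S) = 28*S)
(o(-13) - 327) + 324 = (28*(-13) - 327) + 324 = (-364 - 327) + 324 = -691 + 324 = -367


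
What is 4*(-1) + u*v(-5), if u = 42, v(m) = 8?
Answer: 332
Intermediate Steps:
4*(-1) + u*v(-5) = 4*(-1) + 42*8 = -4 + 336 = 332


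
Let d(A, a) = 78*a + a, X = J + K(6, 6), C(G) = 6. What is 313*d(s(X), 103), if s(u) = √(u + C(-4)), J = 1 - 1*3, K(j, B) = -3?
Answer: 2546881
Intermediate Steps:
J = -2 (J = 1 - 3 = -2)
X = -5 (X = -2 - 3 = -5)
s(u) = √(6 + u) (s(u) = √(u + 6) = √(6 + u))
d(A, a) = 79*a
313*d(s(X), 103) = 313*(79*103) = 313*8137 = 2546881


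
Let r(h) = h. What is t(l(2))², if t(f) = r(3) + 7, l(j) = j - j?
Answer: 100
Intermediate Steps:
l(j) = 0
t(f) = 10 (t(f) = 3 + 7 = 10)
t(l(2))² = 10² = 100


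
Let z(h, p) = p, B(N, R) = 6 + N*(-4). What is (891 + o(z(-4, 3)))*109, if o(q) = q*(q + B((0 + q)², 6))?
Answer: 88290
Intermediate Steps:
B(N, R) = 6 - 4*N
o(q) = q*(6 + q - 4*q²) (o(q) = q*(q + (6 - 4*(0 + q)²)) = q*(q + (6 - 4*q²)) = q*(6 + q - 4*q²))
(891 + o(z(-4, 3)))*109 = (891 + 3*(6 + 3 - 4*3²))*109 = (891 + 3*(6 + 3 - 4*9))*109 = (891 + 3*(6 + 3 - 36))*109 = (891 + 3*(-27))*109 = (891 - 81)*109 = 810*109 = 88290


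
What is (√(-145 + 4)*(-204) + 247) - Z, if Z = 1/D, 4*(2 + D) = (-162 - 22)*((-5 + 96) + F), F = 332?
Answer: 4806621/19460 - 204*I*√141 ≈ 247.0 - 2422.4*I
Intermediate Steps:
D = -19460 (D = -2 + ((-162 - 22)*((-5 + 96) + 332))/4 = -2 + (-184*(91 + 332))/4 = -2 + (-184*423)/4 = -2 + (¼)*(-77832) = -2 - 19458 = -19460)
Z = -1/19460 (Z = 1/(-19460) = -1/19460 ≈ -5.1387e-5)
(√(-145 + 4)*(-204) + 247) - Z = (√(-145 + 4)*(-204) + 247) - 1*(-1/19460) = (√(-141)*(-204) + 247) + 1/19460 = ((I*√141)*(-204) + 247) + 1/19460 = (-204*I*√141 + 247) + 1/19460 = (247 - 204*I*√141) + 1/19460 = 4806621/19460 - 204*I*√141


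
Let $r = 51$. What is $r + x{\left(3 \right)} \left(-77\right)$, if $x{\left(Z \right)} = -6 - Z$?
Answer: $744$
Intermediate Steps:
$r + x{\left(3 \right)} \left(-77\right) = 51 + \left(-6 - 3\right) \left(-77\right) = 51 - -693 = 51 + 693 = 744$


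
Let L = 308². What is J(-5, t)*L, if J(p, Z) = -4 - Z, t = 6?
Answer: -948640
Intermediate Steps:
L = 94864
J(-5, t)*L = (-4 - 1*6)*94864 = (-4 - 6)*94864 = -10*94864 = -948640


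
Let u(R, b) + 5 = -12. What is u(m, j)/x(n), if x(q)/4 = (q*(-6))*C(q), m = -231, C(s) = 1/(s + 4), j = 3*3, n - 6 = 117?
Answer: 2159/2952 ≈ 0.73137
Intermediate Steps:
n = 123 (n = 6 + 117 = 123)
j = 9
C(s) = 1/(4 + s)
u(R, b) = -17 (u(R, b) = -5 - 12 = -17)
x(q) = -24*q/(4 + q) (x(q) = 4*((q*(-6))/(4 + q)) = 4*((-6*q)/(4 + q)) = 4*(-6*q/(4 + q)) = -24*q/(4 + q))
u(m, j)/x(n) = -17/((-24*123/(4 + 123))) = -17/((-24*123/127)) = -17/((-24*123*1/127)) = -17/(-2952/127) = -17*(-127/2952) = 2159/2952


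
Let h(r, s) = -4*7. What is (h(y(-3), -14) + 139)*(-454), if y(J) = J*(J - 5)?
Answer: -50394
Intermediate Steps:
y(J) = J*(-5 + J)
h(r, s) = -28
(h(y(-3), -14) + 139)*(-454) = (-28 + 139)*(-454) = 111*(-454) = -50394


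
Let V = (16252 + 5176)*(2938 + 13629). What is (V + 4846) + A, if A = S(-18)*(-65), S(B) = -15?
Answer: 355003497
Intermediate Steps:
V = 354997676 (V = 21428*16567 = 354997676)
A = 975 (A = -15*(-65) = 975)
(V + 4846) + A = (354997676 + 4846) + 975 = 355002522 + 975 = 355003497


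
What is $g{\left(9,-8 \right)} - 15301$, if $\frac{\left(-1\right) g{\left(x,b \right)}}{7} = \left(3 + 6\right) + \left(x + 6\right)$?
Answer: $-15469$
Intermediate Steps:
$g{\left(x,b \right)} = -105 - 7 x$ ($g{\left(x,b \right)} = - 7 \left(\left(3 + 6\right) + \left(x + 6\right)\right) = - 7 \left(9 + \left(6 + x\right)\right) = - 7 \left(15 + x\right) = -105 - 7 x$)
$g{\left(9,-8 \right)} - 15301 = \left(-105 - 63\right) - 15301 = -168 - 15301 = -15469$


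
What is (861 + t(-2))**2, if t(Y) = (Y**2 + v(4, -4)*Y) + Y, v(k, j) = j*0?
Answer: 744769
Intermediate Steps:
v(k, j) = 0
t(Y) = Y + Y**2 (t(Y) = (Y**2 + 0*Y) + Y = (Y**2 + 0) + Y = Y**2 + Y = Y + Y**2)
(861 + t(-2))**2 = (861 - 2*(1 - 2))**2 = (861 - 2*(-1))**2 = (861 + 2)**2 = 863**2 = 744769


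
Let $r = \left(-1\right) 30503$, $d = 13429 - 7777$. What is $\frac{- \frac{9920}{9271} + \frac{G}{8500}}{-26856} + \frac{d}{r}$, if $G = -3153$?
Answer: $- \frac{11958128430716111}{64554926318388000} \approx -0.18524$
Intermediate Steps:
$d = 5652$
$r = -30503$
$\frac{- \frac{9920}{9271} + \frac{G}{8500}}{-26856} + \frac{d}{r} = \frac{- \frac{9920}{9271} - \frac{3153}{8500}}{-26856} + \frac{5652}{-30503} = \left(\left(-9920\right) \frac{1}{9271} - \frac{3153}{8500}\right) \left(- \frac{1}{26856}\right) + 5652 \left(- \frac{1}{30503}\right) = \left(- \frac{9920}{9271} - \frac{3153}{8500}\right) \left(- \frac{1}{26856}\right) - \frac{5652}{30503} = \left(- \frac{113551463}{78803500}\right) \left(- \frac{1}{26856}\right) - \frac{5652}{30503} = \frac{113551463}{2116346796000} - \frac{5652}{30503} = - \frac{11958128430716111}{64554926318388000}$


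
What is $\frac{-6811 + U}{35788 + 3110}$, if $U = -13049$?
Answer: $- \frac{3310}{6483} \approx -0.51057$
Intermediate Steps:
$\frac{-6811 + U}{35788 + 3110} = \frac{-6811 - 13049}{35788 + 3110} = - \frac{19860}{38898} = \left(-19860\right) \frac{1}{38898} = - \frac{3310}{6483}$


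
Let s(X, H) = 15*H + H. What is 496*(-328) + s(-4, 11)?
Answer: -162512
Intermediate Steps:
s(X, H) = 16*H
496*(-328) + s(-4, 11) = 496*(-328) + 16*11 = -162688 + 176 = -162512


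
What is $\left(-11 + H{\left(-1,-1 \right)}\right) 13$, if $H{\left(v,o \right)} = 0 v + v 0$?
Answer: $-143$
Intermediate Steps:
$H{\left(v,o \right)} = 0$ ($H{\left(v,o \right)} = 0 + 0 = 0$)
$\left(-11 + H{\left(-1,-1 \right)}\right) 13 = \left(-11 + 0\right) 13 = \left(-11\right) 13 = -143$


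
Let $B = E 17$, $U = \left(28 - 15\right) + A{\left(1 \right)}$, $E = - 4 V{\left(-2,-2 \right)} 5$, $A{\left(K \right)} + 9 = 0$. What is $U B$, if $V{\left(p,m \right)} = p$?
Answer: $2720$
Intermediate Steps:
$A{\left(K \right)} = -9$ ($A{\left(K \right)} = -9 + 0 = -9$)
$E = 40$ ($E = \left(-4\right) \left(-2\right) 5 = 8 \cdot 5 = 40$)
$U = 4$ ($U = \left(28 - 15\right) - 9 = 13 - 9 = 4$)
$B = 680$ ($B = 40 \cdot 17 = 680$)
$U B = 4 \cdot 680 = 2720$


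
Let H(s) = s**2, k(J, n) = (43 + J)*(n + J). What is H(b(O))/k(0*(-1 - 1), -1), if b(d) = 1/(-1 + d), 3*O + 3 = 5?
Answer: -9/43 ≈ -0.20930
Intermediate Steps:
O = 2/3 (O = -1 + (1/3)*5 = -1 + 5/3 = 2/3 ≈ 0.66667)
k(J, n) = (43 + J)*(J + n)
H(b(O))/k(0*(-1 - 1), -1) = (1/(-1 + 2/3))**2/((0*(-1 - 1))**2 + 43*(0*(-1 - 1)) + 43*(-1) + (0*(-1 - 1))*(-1)) = (1/(-1/3))**2/((0*(-2))**2 + 43*(0*(-2)) - 43 + (0*(-2))*(-1)) = (-3)**2/(0**2 + 43*0 - 43 + 0*(-1)) = 9/(0 + 0 - 43 + 0) = 9/(-43) = 9*(-1/43) = -9/43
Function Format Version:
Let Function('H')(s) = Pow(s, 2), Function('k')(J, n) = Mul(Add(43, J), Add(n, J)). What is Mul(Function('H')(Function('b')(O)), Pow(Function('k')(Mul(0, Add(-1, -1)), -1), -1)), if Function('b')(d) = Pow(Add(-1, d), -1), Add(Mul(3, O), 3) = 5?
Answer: Rational(-9, 43) ≈ -0.20930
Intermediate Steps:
O = Rational(2, 3) (O = Add(-1, Mul(Rational(1, 3), 5)) = Add(-1, Rational(5, 3)) = Rational(2, 3) ≈ 0.66667)
Function('k')(J, n) = Mul(Add(43, J), Add(J, n))
Mul(Function('H')(Function('b')(O)), Pow(Function('k')(Mul(0, Add(-1, -1)), -1), -1)) = Mul(Pow(Pow(Add(-1, Rational(2, 3)), -1), 2), Pow(Add(Pow(Mul(0, Add(-1, -1)), 2), Mul(43, Mul(0, Add(-1, -1))), Mul(43, -1), Mul(Mul(0, Add(-1, -1)), -1)), -1)) = Mul(Pow(Pow(Rational(-1, 3), -1), 2), Pow(Add(Pow(Mul(0, -2), 2), Mul(43, Mul(0, -2)), -43, Mul(Mul(0, -2), -1)), -1)) = Mul(Pow(-3, 2), Pow(Add(Pow(0, 2), Mul(43, 0), -43, Mul(0, -1)), -1)) = Mul(9, Pow(Add(0, 0, -43, 0), -1)) = Mul(9, Pow(-43, -1)) = Mul(9, Rational(-1, 43)) = Rational(-9, 43)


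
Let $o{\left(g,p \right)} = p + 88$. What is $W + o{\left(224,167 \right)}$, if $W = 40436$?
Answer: $40691$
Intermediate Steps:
$o{\left(g,p \right)} = 88 + p$
$W + o{\left(224,167 \right)} = 40436 + \left(88 + 167\right) = 40436 + 255 = 40691$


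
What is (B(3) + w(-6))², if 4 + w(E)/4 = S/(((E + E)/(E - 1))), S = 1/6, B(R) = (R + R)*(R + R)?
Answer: 134689/324 ≈ 415.71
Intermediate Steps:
B(R) = 4*R² (B(R) = (2*R)*(2*R) = 4*R²)
S = ⅙ ≈ 0.16667
w(E) = -16 + (-1 + E)/(3*E) (w(E) = -16 + 4*(1/(6*(((E + E)/(E - 1))))) = -16 + 4*(1/(6*(((2*E)/(-1 + E))))) = -16 + 4*(1/(6*((2*E/(-1 + E))))) = -16 + 4*(((-1 + E)/(2*E))/6) = -16 + 4*((-1 + E)/(12*E)) = -16 + (-1 + E)/(3*E))
(B(3) + w(-6))² = (4*3² + (⅓)*(-1 - 47*(-6))/(-6))² = (4*9 + (⅓)*(-⅙)*(-1 + 282))² = (36 + (⅓)*(-⅙)*281)² = (36 - 281/18)² = (367/18)² = 134689/324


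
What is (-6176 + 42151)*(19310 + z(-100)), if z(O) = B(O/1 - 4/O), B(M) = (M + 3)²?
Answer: 25822172914/25 ≈ 1.0329e+9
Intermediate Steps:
B(M) = (3 + M)²
z(O) = (3 + O - 4/O)² (z(O) = (3 + (O/1 - 4/O))² = (3 + (O*1 - 4/O))² = (3 + (O - 4/O))² = (3 + O - 4/O)²)
(-6176 + 42151)*(19310 + z(-100)) = (-6176 + 42151)*(19310 + (3 - 100 - 4/(-100))²) = 35975*(19310 + (3 - 100 - 4*(-1/100))²) = 35975*(19310 + (3 - 100 + 1/25)²) = 35975*(19310 + (-2424/25)²) = 35975*(19310 + 5875776/625) = 35975*(17944526/625) = 25822172914/25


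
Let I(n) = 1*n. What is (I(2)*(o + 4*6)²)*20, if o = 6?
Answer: 36000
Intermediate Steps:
I(n) = n
(I(2)*(o + 4*6)²)*20 = (2*(6 + 4*6)²)*20 = (2*(6 + 24)²)*20 = (2*30²)*20 = (2*900)*20 = 1800*20 = 36000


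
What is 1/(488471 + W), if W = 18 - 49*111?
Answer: 1/483050 ≈ 2.0702e-6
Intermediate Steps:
W = -5421 (W = 18 - 5439 = -5421)
1/(488471 + W) = 1/(488471 - 5421) = 1/483050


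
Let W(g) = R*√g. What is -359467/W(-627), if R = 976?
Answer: 359467*I*√627/611952 ≈ 14.709*I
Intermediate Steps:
W(g) = 976*√g
-359467/W(-627) = -359467*(-I*√627/611952) = -(-359467)*I*√627/611952 = 359467*I*√627/611952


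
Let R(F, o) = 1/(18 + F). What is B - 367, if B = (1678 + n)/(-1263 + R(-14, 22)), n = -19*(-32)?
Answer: -1862861/5051 ≈ -368.81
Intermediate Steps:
n = 608
B = -9144/5051 (B = (1678 + 608)/(-1263 + 1/(18 - 14)) = 2286/(-1263 + 1/4) = 2286/(-5051/4) = 2286*(-4/5051) = -9144/5051 ≈ -1.8103)
B - 367 = -9144/5051 - 367 = -1862861/5051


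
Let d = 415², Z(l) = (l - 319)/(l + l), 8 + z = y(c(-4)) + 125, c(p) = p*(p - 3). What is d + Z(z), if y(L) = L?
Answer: 861122/5 ≈ 1.7222e+5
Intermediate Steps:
c(p) = p*(-3 + p)
z = 145 (z = -8 + (-4*(-3 - 4) + 125) = -8 + (-4*(-7) + 125) = -8 + (28 + 125) = -8 + 153 = 145)
Z(l) = (-319 + l)/(2*l) (Z(l) = (-319 + l)/((2*l)) = (-319 + l)*(1/(2*l)) = (-319 + l)/(2*l))
d = 172225
d + Z(z) = 172225 + (½)*(-319 + 145)/145 = 172225 + (½)*(1/145)*(-174) = 172225 - ⅗ = 861122/5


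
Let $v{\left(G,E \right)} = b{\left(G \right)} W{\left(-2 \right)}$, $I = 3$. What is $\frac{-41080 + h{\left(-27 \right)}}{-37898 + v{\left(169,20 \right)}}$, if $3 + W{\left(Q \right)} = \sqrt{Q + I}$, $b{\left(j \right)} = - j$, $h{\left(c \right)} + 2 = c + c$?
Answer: $\frac{1714}{1565} \approx 1.0952$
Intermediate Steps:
$h{\left(c \right)} = -2 + 2 c$ ($h{\left(c \right)} = -2 + \left(c + c\right) = -2 + 2 c$)
$W{\left(Q \right)} = -3 + \sqrt{3 + Q}$ ($W{\left(Q \right)} = -3 + \sqrt{Q + 3} = -3 + \sqrt{3 + Q}$)
$v{\left(G,E \right)} = 2 G$ ($v{\left(G,E \right)} = - G \left(-3 + \sqrt{3 - 2}\right) = - G \left(-3 + \sqrt{1}\right) = - G \left(-3 + 1\right) = - G \left(-2\right) = 2 G$)
$\frac{-41080 + h{\left(-27 \right)}}{-37898 + v{\left(169,20 \right)}} = \frac{-41080 + \left(-2 + 2 \left(-27\right)\right)}{-37898 + 2 \cdot 169} = \frac{-41080 - 56}{-37898 + 338} = \frac{-41080 - 56}{-37560} = \left(-41136\right) \left(- \frac{1}{37560}\right) = \frac{1714}{1565}$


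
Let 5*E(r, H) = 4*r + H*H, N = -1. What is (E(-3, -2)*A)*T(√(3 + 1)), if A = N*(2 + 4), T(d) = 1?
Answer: 48/5 ≈ 9.6000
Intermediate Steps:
E(r, H) = H²/5 + 4*r/5 (E(r, H) = (4*r + H*H)/5 = (4*r + H²)/5 = (H² + 4*r)/5 = H²/5 + 4*r/5)
A = -6 (A = -(2 + 4) = -1*6 = -6)
(E(-3, -2)*A)*T(√(3 + 1)) = (((⅕)*(-2)² + (⅘)*(-3))*(-6))*1 = (((⅕)*4 - 12/5)*(-6))*1 = ((⅘ - 12/5)*(-6))*1 = -8/5*(-6)*1 = (48/5)*1 = 48/5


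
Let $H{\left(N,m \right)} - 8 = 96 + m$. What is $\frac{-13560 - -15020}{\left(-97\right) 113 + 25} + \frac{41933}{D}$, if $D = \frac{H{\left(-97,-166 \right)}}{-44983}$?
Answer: $\frac{1289267001349}{42377} \approx 3.0424 \cdot 10^{7}$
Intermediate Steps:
$H{\left(N,m \right)} = 104 + m$ ($H{\left(N,m \right)} = 8 + \left(96 + m\right) = 104 + m$)
$D = \frac{62}{44983}$ ($D = \frac{104 - 166}{-44983} = \left(-62\right) \left(- \frac{1}{44983}\right) = \frac{62}{44983} \approx 0.0013783$)
$\frac{-13560 - -15020}{\left(-97\right) 113 + 25} + \frac{41933}{D} = \frac{-13560 - -15020}{\left(-97\right) 113 + 25} + \frac{41933}{\frac{62}{44983}} = \frac{-13560 + 15020}{-10961 + 25} + 41933 \cdot \frac{44983}{62} = \frac{1460}{-10936} + \frac{1886272139}{62} = 1460 \left(- \frac{1}{10936}\right) + \frac{1886272139}{62} = - \frac{365}{2734} + \frac{1886272139}{62} = \frac{1289267001349}{42377}$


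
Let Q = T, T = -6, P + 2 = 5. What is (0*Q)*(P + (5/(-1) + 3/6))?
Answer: 0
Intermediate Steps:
P = 3 (P = -2 + 5 = 3)
Q = -6
(0*Q)*(P + (5/(-1) + 3/6)) = (0*(-6))*(3 + (5/(-1) + 3/6)) = 0*(3 + (5*(-1) + 3*(⅙))) = 0*(3 + (-5 + ½)) = 0*(3 - 9/2) = 0*(-3/2) = 0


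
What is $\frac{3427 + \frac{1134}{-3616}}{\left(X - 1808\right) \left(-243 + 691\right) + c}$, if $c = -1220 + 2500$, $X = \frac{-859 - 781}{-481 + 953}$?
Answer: $- \frac{365531491}{86432119808} \approx -0.0042291$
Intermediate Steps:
$X = - \frac{205}{59}$ ($X = - \frac{1640}{472} = \left(-1640\right) \frac{1}{472} = - \frac{205}{59} \approx -3.4746$)
$c = 1280$
$\frac{3427 + \frac{1134}{-3616}}{\left(X - 1808\right) \left(-243 + 691\right) + c} = \frac{3427 + \frac{1134}{-3616}}{\left(- \frac{205}{59} - 1808\right) \left(-243 + 691\right) + 1280} = \frac{3427 + 1134 \left(- \frac{1}{3616}\right)}{\left(- \frac{106877}{59}\right) 448 + 1280} = \frac{3427 - \frac{567}{1808}}{- \frac{47880896}{59} + 1280} = \frac{6195449}{1808 \left(- \frac{47805376}{59}\right)} = \frac{6195449}{1808} \left(- \frac{59}{47805376}\right) = - \frac{365531491}{86432119808}$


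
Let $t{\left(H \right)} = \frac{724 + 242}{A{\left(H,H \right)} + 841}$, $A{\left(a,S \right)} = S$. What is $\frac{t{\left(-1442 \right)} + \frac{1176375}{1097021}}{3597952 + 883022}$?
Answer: $- \frac{117573637}{984783089883618} \approx -1.1939 \cdot 10^{-7}$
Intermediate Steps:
$t{\left(H \right)} = \frac{966}{841 + H}$ ($t{\left(H \right)} = \frac{724 + 242}{H + 841} = \frac{966}{841 + H}$)
$\frac{t{\left(-1442 \right)} + \frac{1176375}{1097021}}{3597952 + 883022} = \frac{\frac{966}{841 - 1442} + \frac{1176375}{1097021}}{3597952 + 883022} = \frac{\frac{966}{-601} + 1176375 \cdot \frac{1}{1097021}}{4480974} = \left(966 \left(- \frac{1}{601}\right) + \frac{1176375}{1097021}\right) \frac{1}{4480974} = \left(- \frac{966}{601} + \frac{1176375}{1097021}\right) \frac{1}{4480974} = \left(- \frac{352720911}{659309621}\right) \frac{1}{4480974} = - \frac{117573637}{984783089883618}$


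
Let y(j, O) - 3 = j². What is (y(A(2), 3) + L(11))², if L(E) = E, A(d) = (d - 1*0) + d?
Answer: 900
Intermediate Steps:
A(d) = 2*d (A(d) = (d + 0) + d = d + d = 2*d)
y(j, O) = 3 + j²
(y(A(2), 3) + L(11))² = ((3 + (2*2)²) + 11)² = ((3 + 4²) + 11)² = ((3 + 16) + 11)² = (19 + 11)² = 30² = 900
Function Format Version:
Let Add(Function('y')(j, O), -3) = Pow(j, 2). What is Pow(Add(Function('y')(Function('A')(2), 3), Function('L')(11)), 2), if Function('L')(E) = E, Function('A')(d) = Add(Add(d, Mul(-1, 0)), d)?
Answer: 900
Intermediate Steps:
Function('A')(d) = Mul(2, d) (Function('A')(d) = Add(Add(d, 0), d) = Add(d, d) = Mul(2, d))
Function('y')(j, O) = Add(3, Pow(j, 2))
Pow(Add(Function('y')(Function('A')(2), 3), Function('L')(11)), 2) = Pow(Add(Add(3, Pow(Mul(2, 2), 2)), 11), 2) = Pow(Add(Add(3, Pow(4, 2)), 11), 2) = Pow(Add(Add(3, 16), 11), 2) = Pow(Add(19, 11), 2) = Pow(30, 2) = 900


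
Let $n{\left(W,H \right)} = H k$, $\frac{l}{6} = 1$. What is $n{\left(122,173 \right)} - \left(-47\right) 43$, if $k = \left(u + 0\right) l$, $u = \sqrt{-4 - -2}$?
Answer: $2021 + 1038 i \sqrt{2} \approx 2021.0 + 1468.0 i$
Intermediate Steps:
$l = 6$ ($l = 6 \cdot 1 = 6$)
$u = i \sqrt{2}$ ($u = \sqrt{-4 + 2} = \sqrt{-2} = i \sqrt{2} \approx 1.4142 i$)
$k = 6 i \sqrt{2}$ ($k = \left(i \sqrt{2} + 0\right) 6 = i \sqrt{2} \cdot 6 = 6 i \sqrt{2} \approx 8.4853 i$)
$n{\left(W,H \right)} = 6 i H \sqrt{2}$ ($n{\left(W,H \right)} = H 6 i \sqrt{2} = 6 i H \sqrt{2}$)
$n{\left(122,173 \right)} - \left(-47\right) 43 = 6 i 173 \sqrt{2} - \left(-47\right) 43 = 1038 i \sqrt{2} - -2021 = 1038 i \sqrt{2} + 2021 = 2021 + 1038 i \sqrt{2}$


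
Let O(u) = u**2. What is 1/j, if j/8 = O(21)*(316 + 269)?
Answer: 1/2063880 ≈ 4.8452e-7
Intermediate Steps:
j = 2063880 (j = 8*(21**2*(316 + 269)) = 8*(441*585) = 8*257985 = 2063880)
1/j = 1/2063880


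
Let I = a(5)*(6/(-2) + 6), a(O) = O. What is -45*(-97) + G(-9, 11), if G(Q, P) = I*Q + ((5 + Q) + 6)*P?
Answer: 4252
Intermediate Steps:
I = 15 (I = 5*(6/(-2) + 6) = 5*(6*(-1/2) + 6) = 5*(-3 + 6) = 5*3 = 15)
G(Q, P) = 15*Q + P*(11 + Q) (G(Q, P) = 15*Q + ((5 + Q) + 6)*P = 15*Q + (11 + Q)*P = 15*Q + P*(11 + Q))
-45*(-97) + G(-9, 11) = -45*(-97) + (11*11 + 15*(-9) + 11*(-9)) = 4365 + (121 - 135 - 99) = 4365 - 113 = 4252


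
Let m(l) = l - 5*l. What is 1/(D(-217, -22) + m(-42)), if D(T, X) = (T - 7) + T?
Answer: -1/273 ≈ -0.0036630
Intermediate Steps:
D(T, X) = -7 + 2*T (D(T, X) = (-7 + T) + T = -7 + 2*T)
m(l) = -4*l
1/(D(-217, -22) + m(-42)) = 1/((-7 + 2*(-217)) - 4*(-42)) = 1/((-7 - 434) + 168) = 1/(-441 + 168) = 1/(-273) = -1/273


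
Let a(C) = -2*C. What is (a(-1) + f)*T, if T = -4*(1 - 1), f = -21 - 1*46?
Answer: 0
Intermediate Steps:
f = -67 (f = -21 - 46 = -67)
T = 0 (T = -4*0 = 0)
(a(-1) + f)*T = (-2*(-1) - 67)*0 = (2 - 67)*0 = -65*0 = 0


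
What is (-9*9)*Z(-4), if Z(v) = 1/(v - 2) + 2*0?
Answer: 27/2 ≈ 13.500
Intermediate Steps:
Z(v) = 1/(-2 + v) (Z(v) = 1/(-2 + v) + 0 = 1/(-2 + v))
(-9*9)*Z(-4) = (-9*9)/(-2 - 4) = -81/(-6) = -81*(-1/6) = 27/2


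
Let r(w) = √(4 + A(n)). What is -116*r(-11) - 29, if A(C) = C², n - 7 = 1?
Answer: -29 - 232*√17 ≈ -985.56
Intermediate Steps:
n = 8 (n = 7 + 1 = 8)
r(w) = 2*√17 (r(w) = √(4 + 8²) = √(4 + 64) = √68 = 2*√17)
-116*r(-11) - 29 = -232*√17 - 29 = -29 - 232*√17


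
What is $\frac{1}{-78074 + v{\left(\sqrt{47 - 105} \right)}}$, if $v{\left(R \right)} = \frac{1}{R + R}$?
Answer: $- \frac{18113168}{1414167478433} + \frac{2 i \sqrt{58}}{1414167478433} \approx -1.2808 \cdot 10^{-5} + 1.0771 \cdot 10^{-11} i$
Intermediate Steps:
$v{\left(R \right)} = \frac{1}{2 R}$
$\frac{1}{-78074 + v{\left(\sqrt{47 - 105} \right)}} = \frac{1}{-78074 + \frac{1}{2 \sqrt{47 - 105}}} = \frac{1}{-78074 + \frac{1}{2 \sqrt{-58}}} = \frac{1}{-78074 + \frac{1}{2 i \sqrt{58}}} = \frac{1}{-78074 + \frac{\left(- \frac{1}{58}\right) i \sqrt{58}}{2}} = \frac{1}{-78074 - \frac{i \sqrt{58}}{116}}$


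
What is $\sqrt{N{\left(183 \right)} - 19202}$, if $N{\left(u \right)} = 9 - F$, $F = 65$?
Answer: $i \sqrt{19258} \approx 138.77 i$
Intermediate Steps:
$N{\left(u \right)} = -56$ ($N{\left(u \right)} = 9 - 65 = -56$)
$\sqrt{N{\left(183 \right)} - 19202} = \sqrt{-56 - 19202} = \sqrt{-19258} = i \sqrt{19258}$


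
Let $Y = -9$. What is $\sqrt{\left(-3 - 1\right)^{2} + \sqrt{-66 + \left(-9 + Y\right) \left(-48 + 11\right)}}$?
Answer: $\sqrt{16 + 10 \sqrt{6}} \approx 6.3636$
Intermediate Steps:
$\sqrt{\left(-3 - 1\right)^{2} + \sqrt{-66 + \left(-9 + Y\right) \left(-48 + 11\right)}} = \sqrt{\left(-3 - 1\right)^{2} + \sqrt{-66 + \left(-9 - 9\right) \left(-48 + 11\right)}} = \sqrt{\left(-4\right)^{2} + \sqrt{-66 - -666}} = \sqrt{16 + \sqrt{-66 + 666}} = \sqrt{16 + \sqrt{600}} = \sqrt{16 + 10 \sqrt{6}}$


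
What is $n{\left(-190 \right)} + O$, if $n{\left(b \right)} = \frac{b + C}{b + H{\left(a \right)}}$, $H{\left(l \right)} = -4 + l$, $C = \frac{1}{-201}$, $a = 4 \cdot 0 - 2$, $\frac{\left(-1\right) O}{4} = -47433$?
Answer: $\frac{7474720063}{39396} \approx 1.8973 \cdot 10^{5}$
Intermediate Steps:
$O = 189732$ ($O = \left(-4\right) \left(-47433\right) = 189732$)
$a = -2$ ($a = 0 - 2 = -2$)
$C = - \frac{1}{201} \approx -0.0049751$
$n{\left(b \right)} = \frac{- \frac{1}{201} + b}{-6 + b}$ ($n{\left(b \right)} = \frac{b - \frac{1}{201}}{b - 6} = \frac{- \frac{1}{201} + b}{b - 6} = \frac{- \frac{1}{201} + b}{-6 + b}$)
$n{\left(-190 \right)} + O = \frac{- \frac{1}{201} - 190}{-6 - 190} + 189732 = \frac{1}{-196} \left(- \frac{38191}{201}\right) + 189732 = \left(- \frac{1}{196}\right) \left(- \frac{38191}{201}\right) + 189732 = \frac{38191}{39396} + 189732 = \frac{7474720063}{39396}$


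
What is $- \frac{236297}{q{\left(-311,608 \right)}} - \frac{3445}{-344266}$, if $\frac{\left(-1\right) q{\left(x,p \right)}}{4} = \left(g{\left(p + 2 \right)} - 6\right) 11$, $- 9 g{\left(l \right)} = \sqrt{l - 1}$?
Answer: $- \frac{126715626551}{112005619} + \frac{708891 \sqrt{609}}{33836} \approx -614.31$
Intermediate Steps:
$g{\left(l \right)} = - \frac{\sqrt{-1 + l}}{9}$ ($g{\left(l \right)} = - \frac{\sqrt{l - 1}}{9} = - \frac{\sqrt{-1 + l}}{9}$)
$q{\left(x,p \right)} = 264 + \frac{44 \sqrt{1 + p}}{9}$ ($q{\left(x,p \right)} = - 4 \left(- \frac{\sqrt{-1 + \left(p + 2\right)}}{9} - 6\right) 11 = - 4 \left(- \frac{\sqrt{-1 + \left(2 + p\right)}}{9} - 6\right) 11 = - 4 \left(- \frac{\sqrt{1 + p}}{9} - 6\right) 11 = - 4 \left(-6 - \frac{\sqrt{1 + p}}{9}\right) 11 = - 4 \left(-66 - \frac{11 \sqrt{1 + p}}{9}\right) = 264 + \frac{44 \sqrt{1 + p}}{9}$)
$- \frac{236297}{q{\left(-311,608 \right)}} - \frac{3445}{-344266} = - \frac{236297}{264 + \frac{44 \sqrt{1 + 608}}{9}} - \frac{3445}{-344266} = - \frac{236297}{264 + \frac{44 \sqrt{609}}{9}} - - \frac{265}{26482} = - \frac{236297}{264 + \frac{44 \sqrt{609}}{9}} + \frac{265}{26482} = \frac{265}{26482} - \frac{236297}{264 + \frac{44 \sqrt{609}}{9}}$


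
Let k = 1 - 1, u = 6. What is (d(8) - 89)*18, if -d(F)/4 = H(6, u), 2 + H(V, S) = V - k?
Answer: -1890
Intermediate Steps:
k = 0
H(V, S) = -2 + V (H(V, S) = -2 + (V - 1*0) = -2 + (V + 0) = -2 + V)
d(F) = -16 (d(F) = -4*(-2 + 6) = -4*4 = -16)
(d(8) - 89)*18 = (-16 - 89)*18 = -105*18 = -1890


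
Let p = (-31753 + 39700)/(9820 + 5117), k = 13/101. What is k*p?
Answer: 2649/38683 ≈ 0.068480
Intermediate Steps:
k = 13/101 (k = 13*(1/101) = 13/101 ≈ 0.12871)
p = 2649/4979 (p = 7947/14937 = 7947*(1/14937) = 2649/4979 ≈ 0.53203)
k*p = (13/101)*(2649/4979) = 2649/38683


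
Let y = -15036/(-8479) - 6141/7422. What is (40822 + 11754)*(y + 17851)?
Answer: 9844358912242736/10488523 ≈ 9.3858e+8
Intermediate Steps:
y = 19842551/20977046 (y = -15036*(-1/8479) - 6141*1/7422 = 15036/8479 - 2047/2474 = 19842551/20977046 ≈ 0.94592)
(40822 + 11754)*(y + 17851) = (40822 + 11754)*(19842551/20977046 + 17851) = 52576*(374481090697/20977046) = 9844358912242736/10488523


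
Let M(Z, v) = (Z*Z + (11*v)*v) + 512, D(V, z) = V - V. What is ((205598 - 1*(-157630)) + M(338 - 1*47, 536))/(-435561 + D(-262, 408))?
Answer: -3608677/435561 ≈ -8.2851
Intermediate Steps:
D(V, z) = 0
M(Z, v) = 512 + Z² + 11*v² (M(Z, v) = (Z² + 11*v²) + 512 = 512 + Z² + 11*v²)
((205598 - 1*(-157630)) + M(338 - 1*47, 536))/(-435561 + D(-262, 408)) = ((205598 - 1*(-157630)) + (512 + (338 - 1*47)² + 11*536²))/(-435561 + 0) = ((205598 + 157630) + (512 + (338 - 47)² + 11*287296))/(-435561) = (363228 + (512 + 291² + 3160256))*(-1/435561) = (363228 + (512 + 84681 + 3160256))*(-1/435561) = (363228 + 3245449)*(-1/435561) = 3608677*(-1/435561) = -3608677/435561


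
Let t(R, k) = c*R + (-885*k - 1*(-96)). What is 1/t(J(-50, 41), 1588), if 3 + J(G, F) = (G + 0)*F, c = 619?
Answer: -1/2676091 ≈ -3.7368e-7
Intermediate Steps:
J(G, F) = -3 + F*G (J(G, F) = -3 + (G + 0)*F = -3 + G*F = -3 + F*G)
t(R, k) = 96 - 885*k + 619*R (t(R, k) = 619*R + (-885*k - 1*(-96)) = 619*R + (-885*k + 96) = 619*R + (96 - 885*k) = 96 - 885*k + 619*R)
1/t(J(-50, 41), 1588) = 1/(96 - 885*1588 + 619*(-3 + 41*(-50))) = 1/(96 - 1405380 + 619*(-3 - 2050)) = 1/(96 - 1405380 + 619*(-2053)) = 1/(96 - 1405380 - 1270807) = 1/(-2676091) = -1/2676091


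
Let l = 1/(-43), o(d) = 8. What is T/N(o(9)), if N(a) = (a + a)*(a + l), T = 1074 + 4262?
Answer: 28681/686 ≈ 41.809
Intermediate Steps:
T = 5336
l = -1/43 ≈ -0.023256
N(a) = 2*a*(-1/43 + a) (N(a) = (a + a)*(a - 1/43) = (2*a)*(-1/43 + a) = 2*a*(-1/43 + a))
T/N(o(9)) = 5336/(((2/43)*8*(-1 + 43*8))) = 5336/(((2/43)*8*(-1 + 344))) = 5336/(((2/43)*8*343)) = 5336/(5488/43) = 5336*(43/5488) = 28681/686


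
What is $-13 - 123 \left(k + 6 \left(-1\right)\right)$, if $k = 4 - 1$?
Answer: $356$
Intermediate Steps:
$k = 3$
$-13 - 123 \left(k + 6 \left(-1\right)\right) = -13 - 123 \left(3 + 6 \left(-1\right)\right) = -13 - 123 \left(3 - 6\right) = -13 - -369 = -13 + 369 = 356$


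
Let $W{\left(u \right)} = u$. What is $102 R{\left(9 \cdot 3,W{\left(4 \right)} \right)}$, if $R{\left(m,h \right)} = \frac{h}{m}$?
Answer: $\frac{136}{9} \approx 15.111$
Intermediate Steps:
$102 R{\left(9 \cdot 3,W{\left(4 \right)} \right)} = 102 \frac{4}{9 \cdot 3} = 102 \cdot \frac{4}{27} = \frac{136}{9}$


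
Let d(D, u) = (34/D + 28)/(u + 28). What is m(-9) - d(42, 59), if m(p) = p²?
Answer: 147382/1827 ≈ 80.669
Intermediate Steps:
d(D, u) = (28 + 34/D)/(28 + u)
m(-9) - d(42, 59) = (-9)² - 2*(17 + 14*42)/(42*(28 + 59)) = 81 - 2*(17 + 588)/(42*87) = 81 - 2*605/(42*87) = 81 - 1*605/1827 = 81 - 605/1827 = 147382/1827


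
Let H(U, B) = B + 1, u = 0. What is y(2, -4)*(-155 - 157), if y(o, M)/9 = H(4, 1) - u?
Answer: -5616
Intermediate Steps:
H(U, B) = 1 + B
y(o, M) = 18 (y(o, M) = 9*((1 + 1) - 1*0) = 9*(2 + 0) = 9*2 = 18)
y(2, -4)*(-155 - 157) = 18*(-155 - 157) = 18*(-312) = -5616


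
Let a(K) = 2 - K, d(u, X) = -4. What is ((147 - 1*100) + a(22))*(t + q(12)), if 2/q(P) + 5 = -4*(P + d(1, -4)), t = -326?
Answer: -325728/37 ≈ -8803.5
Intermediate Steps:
q(P) = 2/(11 - 4*P) (q(P) = 2/(-5 - 4*(P - 4)) = 2/(-5 - 4*(-4 + P)) = 2/(-5 + (16 - 4*P)) = 2/(11 - 4*P))
((147 - 1*100) + a(22))*(t + q(12)) = ((147 - 1*100) + (2 - 1*22))*(-326 - 2/(-11 + 4*12)) = ((147 - 100) + (2 - 22))*(-326 - 2/(-11 + 48)) = (47 - 20)*(-326 - 2/37) = 27*(-326 - 2*1/37) = 27*(-326 - 2/37) = 27*(-12064/37) = -325728/37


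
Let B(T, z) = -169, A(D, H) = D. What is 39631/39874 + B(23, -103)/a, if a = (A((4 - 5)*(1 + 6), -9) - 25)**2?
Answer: 16921719/20415488 ≈ 0.82887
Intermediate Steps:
a = 1024 (a = ((4 - 5)*(1 + 6) - 25)**2 = (-1*7 - 25)**2 = (-7 - 25)**2 = (-32)**2 = 1024)
39631/39874 + B(23, -103)/a = 39631/39874 - 169/1024 = 16921719/20415488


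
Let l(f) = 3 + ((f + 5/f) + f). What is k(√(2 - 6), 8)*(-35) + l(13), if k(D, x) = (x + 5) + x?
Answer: -9173/13 ≈ -705.62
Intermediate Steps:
k(D, x) = 5 + 2*x (k(D, x) = (5 + x) + x = 5 + 2*x)
l(f) = 3 + 2*f + 5/f (l(f) = 3 + (2*f + 5/f) = 3 + 2*f + 5/f)
k(√(2 - 6), 8)*(-35) + l(13) = (5 + 2*8)*(-35) + (3 + 2*13 + 5/13) = (5 + 16)*(-35) + (3 + 26 + 5*(1/13)) = 21*(-35) + (3 + 26 + 5/13) = -735 + 382/13 = -9173/13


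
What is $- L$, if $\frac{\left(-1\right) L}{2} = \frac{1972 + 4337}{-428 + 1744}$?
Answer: $\frac{6309}{658} \approx 9.5882$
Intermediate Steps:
$L = - \frac{6309}{658}$ ($L = - 2 \frac{1972 + 4337}{-428 + 1744} = - 2 \cdot \frac{6309}{1316} = - 2 \cdot 6309 \cdot \frac{1}{1316} = \left(-2\right) \frac{6309}{1316} = - \frac{6309}{658} \approx -9.5882$)
$- L = \left(-1\right) \left(- \frac{6309}{658}\right) = \frac{6309}{658}$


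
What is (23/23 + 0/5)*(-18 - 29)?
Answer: -47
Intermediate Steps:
(23/23 + 0/5)*(-18 - 29) = (23*(1/23) + 0*(⅕))*(-47) = (1 + 0)*(-47) = 1*(-47) = -47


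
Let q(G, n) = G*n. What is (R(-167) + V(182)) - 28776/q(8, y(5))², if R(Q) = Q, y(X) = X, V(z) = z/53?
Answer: -1924441/10600 ≈ -181.55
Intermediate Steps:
V(z) = z/53 (V(z) = z*(1/53) = z/53)
(R(-167) + V(182)) - 28776/q(8, y(5))² = (-167 + (1/53)*182) - 28776/((8*5)²) = (-167 + 182/53) - 28776/(40²) = -8669/53 - 28776/1600 = -8669/53 - 28776*1/1600 = -8669/53 - 3597/200 = -1924441/10600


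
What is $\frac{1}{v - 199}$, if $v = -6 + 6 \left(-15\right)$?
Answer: $- \frac{1}{295} \approx -0.0033898$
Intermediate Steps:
$v = -96$ ($v = -6 - 90 = -96$)
$\frac{1}{v - 199} = \frac{1}{-96 - 199} = \frac{1}{-295} = - \frac{1}{295}$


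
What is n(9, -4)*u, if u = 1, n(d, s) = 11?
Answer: 11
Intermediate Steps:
n(9, -4)*u = 11*1 = 11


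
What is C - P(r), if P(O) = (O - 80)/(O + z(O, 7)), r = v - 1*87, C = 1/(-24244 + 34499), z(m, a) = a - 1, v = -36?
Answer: -2081648/1199835 ≈ -1.7349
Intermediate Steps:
z(m, a) = -1 + a
C = 1/10255 ≈ 9.7513e-5
r = -123 (r = -36 - 1*87 = -36 - 87 = -123)
P(O) = (-80 + O)/(6 + O) (P(O) = (O - 80)/(O + (-1 + 7)) = (-80 + O)/(O + 6) = (-80 + O)/(6 + O))
C - P(r) = 1/10255 - (-80 - 123)/(6 - 123) = 1/10255 - (-203)/(-117) = 1/10255 - (-1)*(-203)/117 = 1/10255 - 1*203/117 = 1/10255 - 203/117 = -2081648/1199835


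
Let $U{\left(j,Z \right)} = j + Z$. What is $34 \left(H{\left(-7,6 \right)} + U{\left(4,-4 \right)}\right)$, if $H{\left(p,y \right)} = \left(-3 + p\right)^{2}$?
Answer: $3400$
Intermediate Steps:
$U{\left(j,Z \right)} = Z + j$
$34 \left(H{\left(-7,6 \right)} + U{\left(4,-4 \right)}\right) = 34 \left(\left(-3 - 7\right)^{2} + \left(-4 + 4\right)\right) = 34 \left(\left(-10\right)^{2} + 0\right) = 34 \left(100 + 0\right) = 34 \cdot 100 = 3400$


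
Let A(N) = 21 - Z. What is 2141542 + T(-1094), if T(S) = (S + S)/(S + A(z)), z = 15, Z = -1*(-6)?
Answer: 2310726006/1079 ≈ 2.1415e+6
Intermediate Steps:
Z = 6
A(N) = 15 (A(N) = 21 - 1*6 = 21 - 6 = 15)
T(S) = 2*S/(15 + S) (T(S) = (S + S)/(S + 15) = (2*S)/(15 + S) = 2*S/(15 + S))
2141542 + T(-1094) = 2141542 + 2*(-1094)/(15 - 1094) = 2141542 + 2*(-1094)/(-1079) = 2141542 + 2*(-1094)*(-1/1079) = 2141542 + 2188/1079 = 2310726006/1079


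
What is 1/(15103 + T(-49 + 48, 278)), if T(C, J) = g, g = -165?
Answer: 1/14938 ≈ 6.6943e-5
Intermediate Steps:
T(C, J) = -165
1/(15103 + T(-49 + 48, 278)) = 1/(15103 - 165) = 1/14938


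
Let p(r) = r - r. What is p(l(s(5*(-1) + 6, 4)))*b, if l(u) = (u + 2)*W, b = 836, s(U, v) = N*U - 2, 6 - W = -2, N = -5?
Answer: 0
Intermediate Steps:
W = 8 (W = 6 - 1*(-2) = 6 + 2 = 8)
s(U, v) = -2 - 5*U (s(U, v) = -5*U - 2 = -2 - 5*U)
l(u) = 16 + 8*u (l(u) = (u + 2)*8 = (2 + u)*8 = 16 + 8*u)
p(r) = 0
p(l(s(5*(-1) + 6, 4)))*b = 0*836 = 0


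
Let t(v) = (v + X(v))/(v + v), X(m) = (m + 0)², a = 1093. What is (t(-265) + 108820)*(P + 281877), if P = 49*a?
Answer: 36457650592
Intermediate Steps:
X(m) = m²
t(v) = (v + v²)/(2*v) (t(v) = (v + v²)/(v + v) = (v + v²)/((2*v)) = (v + v²)*(1/(2*v)) = (v + v²)/(2*v))
P = 53557 (P = 49*1093 = 53557)
(t(-265) + 108820)*(P + 281877) = ((½ + (½)*(-265)) + 108820)*(53557 + 281877) = ((½ - 265/2) + 108820)*335434 = (-132 + 108820)*335434 = 108688*335434 = 36457650592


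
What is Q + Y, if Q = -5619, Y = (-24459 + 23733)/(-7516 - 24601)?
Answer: -180464697/32117 ≈ -5619.0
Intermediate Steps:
Y = 726/32117 (Y = -726/(-32117) = -726*(-1/32117) = 726/32117 ≈ 0.022605)
Q + Y = -5619 + 726/32117 = -180464697/32117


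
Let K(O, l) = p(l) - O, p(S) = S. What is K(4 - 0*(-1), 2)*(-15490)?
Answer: 30980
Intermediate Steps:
K(O, l) = l - O
K(4 - 0*(-1), 2)*(-15490) = (2 - (4 - 0*(-1)))*(-15490) = (2 - (4 - 5*0))*(-15490) = (2 - (4 + 0))*(-15490) = (2 - 1*4)*(-15490) = (2 - 4)*(-15490) = -2*(-15490) = 30980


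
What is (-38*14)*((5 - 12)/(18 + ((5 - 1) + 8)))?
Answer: 1862/15 ≈ 124.13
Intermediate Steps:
(-38*14)*((5 - 12)/(18 + ((5 - 1) + 8))) = -(-3724)/(18 + (4 + 8)) = -(-3724)/(18 + 12) = -(-3724)/30 = -532*(-7/30) = 1862/15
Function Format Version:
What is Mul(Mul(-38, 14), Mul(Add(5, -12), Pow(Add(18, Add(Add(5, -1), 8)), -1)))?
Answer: Rational(1862, 15) ≈ 124.13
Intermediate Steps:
Mul(Mul(-38, 14), Mul(Add(5, -12), Pow(Add(18, Add(Add(5, -1), 8)), -1))) = Mul(-532, Mul(-7, Pow(Add(18, Add(4, 8)), -1))) = Mul(-532, Mul(-7, Pow(Add(18, 12), -1))) = Mul(-532, Mul(-7, Pow(30, -1))) = Mul(-532, Mul(-7, Rational(1, 30))) = Mul(-532, Rational(-7, 30)) = Rational(1862, 15)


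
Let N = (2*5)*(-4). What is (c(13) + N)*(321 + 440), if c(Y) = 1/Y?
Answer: -394959/13 ≈ -30381.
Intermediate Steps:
N = -40 (N = 10*(-4) = -40)
(c(13) + N)*(321 + 440) = (1/13 - 40)*(321 + 440) = (1/13 - 40)*761 = -519/13*761 = -394959/13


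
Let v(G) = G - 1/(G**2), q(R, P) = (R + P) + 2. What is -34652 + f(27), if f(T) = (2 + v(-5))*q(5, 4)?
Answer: -867136/25 ≈ -34685.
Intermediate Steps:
q(R, P) = 2 + P + R (q(R, P) = (P + R) + 2 = 2 + P + R)
v(G) = G - 1/G**2
f(T) = -836/25 (f(T) = (2 + (-5 - 1/(-5)**2))*(2 + 4 + 5) = (2 + (-5 - 1*1/25))*11 = (2 + (-5 - 1/25))*11 = (2 - 126/25)*11 = -76/25*11 = -836/25)
-34652 + f(27) = -34652 - 836/25 = -867136/25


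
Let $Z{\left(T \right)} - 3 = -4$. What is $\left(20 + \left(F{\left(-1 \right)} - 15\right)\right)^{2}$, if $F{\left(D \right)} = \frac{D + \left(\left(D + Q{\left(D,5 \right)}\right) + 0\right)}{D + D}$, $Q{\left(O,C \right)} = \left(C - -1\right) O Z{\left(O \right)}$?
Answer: $9$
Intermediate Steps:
$Z{\left(T \right)} = -1$ ($Z{\left(T \right)} = 3 - 4 = -1$)
$Q{\left(O,C \right)} = - O \left(1 + C\right)$ ($Q{\left(O,C \right)} = \left(C - -1\right) O \left(-1\right) = \left(C + 1\right) O \left(-1\right) = \left(1 + C\right) O \left(-1\right) = O \left(1 + C\right) \left(-1\right) = - O \left(1 + C\right)$)
$F{\left(D \right)} = -2$ ($F{\left(D \right)} = \frac{D + \left(\left(D - D \left(1 + 5\right)\right) + 0\right)}{D + D} = \frac{D + \left(\left(D - D 6\right) + 0\right)}{2 D} = \left(D + \left(\left(D - 6 D\right) + 0\right)\right) \frac{1}{2 D} = \left(D + \left(- 5 D + 0\right)\right) \frac{1}{2 D} = \left(D - 5 D\right) \frac{1}{2 D} = - 4 D \frac{1}{2 D} = -2$)
$\left(20 + \left(F{\left(-1 \right)} - 15\right)\right)^{2} = \left(20 - 17\right)^{2} = 3^{2} = 9$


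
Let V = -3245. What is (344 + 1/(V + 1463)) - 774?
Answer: -766261/1782 ≈ -430.00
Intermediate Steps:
(344 + 1/(V + 1463)) - 774 = (344 + 1/(-3245 + 1463)) - 774 = (344 + 1/(-1782)) - 774 = (344 - 1/1782) - 774 = 613007/1782 - 774 = -766261/1782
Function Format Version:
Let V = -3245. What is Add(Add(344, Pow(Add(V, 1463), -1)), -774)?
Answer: Rational(-766261, 1782) ≈ -430.00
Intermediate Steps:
Add(Add(344, Pow(Add(V, 1463), -1)), -774) = Add(Add(344, Pow(Add(-3245, 1463), -1)), -774) = Add(Add(344, Pow(-1782, -1)), -774) = Add(Add(344, Rational(-1, 1782)), -774) = Add(Rational(613007, 1782), -774) = Rational(-766261, 1782)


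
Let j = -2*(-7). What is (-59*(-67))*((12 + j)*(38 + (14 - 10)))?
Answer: 4316676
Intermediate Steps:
j = 14
(-59*(-67))*((12 + j)*(38 + (14 - 10))) = (-59*(-67))*((12 + 14)*(38 + (14 - 10))) = 3953*(26*(38 + 4)) = 3953*(26*42) = 3953*1092 = 4316676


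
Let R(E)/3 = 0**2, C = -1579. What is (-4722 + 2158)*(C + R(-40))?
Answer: 4048556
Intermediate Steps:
R(E) = 0 (R(E) = 3*0**2 = 3*0 = 0)
(-4722 + 2158)*(C + R(-40)) = (-4722 + 2158)*(-1579 + 0) = -2564*(-1579) = 4048556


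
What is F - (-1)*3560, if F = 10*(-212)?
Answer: 1440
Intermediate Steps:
F = -2120
F - (-1)*3560 = -2120 - (-1)*3560 = -2120 - 1*(-3560) = -2120 + 3560 = 1440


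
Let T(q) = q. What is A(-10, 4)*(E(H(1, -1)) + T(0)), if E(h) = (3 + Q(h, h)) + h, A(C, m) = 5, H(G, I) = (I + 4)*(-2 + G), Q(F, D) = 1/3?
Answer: 5/3 ≈ 1.6667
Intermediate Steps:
Q(F, D) = ⅓
H(G, I) = (-2 + G)*(4 + I) (H(G, I) = (4 + I)*(-2 + G) = (-2 + G)*(4 + I))
E(h) = 10/3 + h (E(h) = (3 + ⅓) + h = 10/3 + h)
A(-10, 4)*(E(H(1, -1)) + T(0)) = 5*((10/3 + (-8 - 2*(-1) + 4*1 + 1*(-1))) + 0) = 5*((10/3 + (-8 + 2 + 4 - 1)) + 0) = 5*((10/3 - 3) + 0) = 5*(⅓ + 0) = 5*(⅓) = 5/3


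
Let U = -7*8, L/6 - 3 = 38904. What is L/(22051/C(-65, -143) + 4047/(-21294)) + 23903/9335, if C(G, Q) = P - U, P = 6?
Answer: 4813722695342/7301573753 ≈ 659.27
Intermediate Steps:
L = 233442 (L = 18 + 6*38904 = 18 + 233424 = 233442)
U = -56
C(G, Q) = 62 (C(G, Q) = 6 - 1*(-56) = 6 + 56 = 62)
L/(22051/C(-65, -143) + 4047/(-21294)) + 23903/9335 = 233442/(22051/62 + 4047/(-21294)) + 23903/9335 = 233442/(22051*(1/62) + 4047*(-1/21294)) + 23903*(1/9335) = 233442/(22051/62 - 1349/7098) + 23903/9335 = 233442/(39108590/110019) + 23903/9335 = 233442*(110019/39108590) + 23903/9335 = 12841527699/19554295 + 23903/9335 = 4813722695342/7301573753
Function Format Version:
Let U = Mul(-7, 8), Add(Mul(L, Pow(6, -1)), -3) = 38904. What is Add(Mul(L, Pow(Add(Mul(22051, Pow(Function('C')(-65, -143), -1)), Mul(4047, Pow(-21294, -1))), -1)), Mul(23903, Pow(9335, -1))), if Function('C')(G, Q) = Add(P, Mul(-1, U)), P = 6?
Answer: Rational(4813722695342, 7301573753) ≈ 659.27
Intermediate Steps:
L = 233442 (L = Add(18, Mul(6, 38904)) = Add(18, 233424) = 233442)
U = -56
Function('C')(G, Q) = 62 (Function('C')(G, Q) = Add(6, Mul(-1, -56)) = Add(6, 56) = 62)
Add(Mul(L, Pow(Add(Mul(22051, Pow(Function('C')(-65, -143), -1)), Mul(4047, Pow(-21294, -1))), -1)), Mul(23903, Pow(9335, -1))) = Add(Mul(233442, Pow(Add(Mul(22051, Pow(62, -1)), Mul(4047, Pow(-21294, -1))), -1)), Mul(23903, Pow(9335, -1))) = Add(Mul(233442, Pow(Add(Mul(22051, Rational(1, 62)), Mul(4047, Rational(-1, 21294))), -1)), Mul(23903, Rational(1, 9335))) = Add(Mul(233442, Pow(Add(Rational(22051, 62), Rational(-1349, 7098)), -1)), Rational(23903, 9335)) = Add(Mul(233442, Pow(Rational(39108590, 110019), -1)), Rational(23903, 9335)) = Add(Mul(233442, Rational(110019, 39108590)), Rational(23903, 9335)) = Add(Rational(12841527699, 19554295), Rational(23903, 9335)) = Rational(4813722695342, 7301573753)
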